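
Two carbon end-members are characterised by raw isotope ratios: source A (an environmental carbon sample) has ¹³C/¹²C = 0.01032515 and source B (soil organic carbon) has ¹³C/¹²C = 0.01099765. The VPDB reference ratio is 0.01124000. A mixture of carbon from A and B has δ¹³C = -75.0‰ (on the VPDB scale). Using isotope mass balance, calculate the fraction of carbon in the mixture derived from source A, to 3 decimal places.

δ_A = (0.01032515/0.01124000 − 1)×1000 = (0.918608 − 1)×1000 = -81.392‰
δ_B = (0.01099765/0.01124000 − 1)×1000 = (0.978439 − 1)×1000 = -21.561‰
f_A = (δ_mix − δ_B)/(δ_A − δ_B) = (-75.0 − (-21.561))/(-81.392 − (-21.561))
f_A = -53.439 / -59.831 = 0.8932

0.893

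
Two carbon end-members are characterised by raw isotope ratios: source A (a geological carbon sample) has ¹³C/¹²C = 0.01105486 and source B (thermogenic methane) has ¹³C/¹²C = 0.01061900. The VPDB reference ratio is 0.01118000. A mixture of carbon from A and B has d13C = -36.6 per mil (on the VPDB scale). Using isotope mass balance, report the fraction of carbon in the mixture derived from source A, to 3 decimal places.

δ_A = (0.01105486/0.01118000 − 1)×1000 = (0.988807 − 1)×1000 = -11.193 per mil
δ_B = (0.01061900/0.01118000 − 1)×1000 = (0.949821 − 1)×1000 = -50.179 per mil
f_A = (δ_mix − δ_B)/(δ_A − δ_B) = (-36.6 − (-50.179))/(-11.193 − (-50.179))
f_A = 13.579 / 38.986 = 0.3483

0.348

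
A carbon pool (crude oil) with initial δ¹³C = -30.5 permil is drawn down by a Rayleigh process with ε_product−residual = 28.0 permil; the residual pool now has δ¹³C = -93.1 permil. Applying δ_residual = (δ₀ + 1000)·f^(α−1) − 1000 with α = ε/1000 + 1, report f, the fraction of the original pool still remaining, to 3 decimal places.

0.092

α − 1 = ε/1000 = 0.0280
(δ_res + 1000)/(δ₀ + 1000) = (-93.1 + 1000)/(-30.5 + 1000) = 906.9/969.5 = 0.935431
f = 0.935431^(1/0.0280) = exp(ln(0.935431)/0.0280) = exp(-0.06675/0.0280)
f = exp(-2.3839) = 0.0922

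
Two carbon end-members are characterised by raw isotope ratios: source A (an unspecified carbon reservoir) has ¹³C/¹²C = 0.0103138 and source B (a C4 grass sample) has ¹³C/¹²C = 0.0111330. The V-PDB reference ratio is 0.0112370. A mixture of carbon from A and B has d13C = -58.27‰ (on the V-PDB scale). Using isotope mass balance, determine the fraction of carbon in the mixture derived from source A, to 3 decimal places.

δ_A = (0.0103138/0.0112370 − 1)×1000 = (0.917843 − 1)×1000 = -82.157‰
δ_B = (0.0111330/0.0112370 − 1)×1000 = (0.990745 − 1)×1000 = -9.255‰
f_A = (δ_mix − δ_B)/(δ_A − δ_B) = (-58.27 − (-9.255))/(-82.157 − (-9.255))
f_A = -49.015 / -72.902 = 0.6723

0.672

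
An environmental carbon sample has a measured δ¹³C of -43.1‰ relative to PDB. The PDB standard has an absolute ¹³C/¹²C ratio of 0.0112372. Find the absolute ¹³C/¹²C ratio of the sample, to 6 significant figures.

0.0107529

R_sample = R_standard × (δ¹³C/1000 + 1)
R_sample = 0.0112372 × (-43.1/1000 + 1) = 0.0112372 × 0.956900
R_sample = 0.0107529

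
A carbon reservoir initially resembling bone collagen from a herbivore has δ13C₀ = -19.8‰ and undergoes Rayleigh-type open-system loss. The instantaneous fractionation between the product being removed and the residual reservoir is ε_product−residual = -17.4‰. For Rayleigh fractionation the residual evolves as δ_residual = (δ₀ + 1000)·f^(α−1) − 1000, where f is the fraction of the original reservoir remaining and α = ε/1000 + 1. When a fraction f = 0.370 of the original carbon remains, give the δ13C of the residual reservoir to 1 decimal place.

-2.7‰

Rayleigh residual: δ_res = (δ₀ + 1000)·f^(α−1) − 1000
α = ε/1000 + 1 = 0.98260, so α − 1 = -0.01740
f^(α−1) = 0.370^(-0.01740) = 1.017451
δ_res = (-19.8 + 1000) × 1.017451 − 1000 = 997.305 − 1000 = -2.70‰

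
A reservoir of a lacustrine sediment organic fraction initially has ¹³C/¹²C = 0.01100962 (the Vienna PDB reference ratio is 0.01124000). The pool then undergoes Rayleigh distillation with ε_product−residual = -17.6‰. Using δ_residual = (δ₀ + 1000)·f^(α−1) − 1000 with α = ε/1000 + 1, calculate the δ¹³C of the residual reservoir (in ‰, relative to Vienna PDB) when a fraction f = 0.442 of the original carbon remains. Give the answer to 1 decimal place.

-6.3‰

δ₀ = (0.01100962/0.01124000 − 1)×1000 = (0.979504 − 1)×1000 = -20.496‰
α − 1 = ε/1000 = -0.0176
f^(α−1) = 0.442^(-0.0176) = 1.014473
δ_res = (-20.496 + 1000) × 1.014473 − 1000 = 993.680 − 1000 = -6.32‰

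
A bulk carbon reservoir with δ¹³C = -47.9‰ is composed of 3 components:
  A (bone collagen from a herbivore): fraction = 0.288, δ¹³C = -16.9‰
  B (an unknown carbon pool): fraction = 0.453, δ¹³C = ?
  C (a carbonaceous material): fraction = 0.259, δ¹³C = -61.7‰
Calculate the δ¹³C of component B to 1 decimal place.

Isotope mass balance: δ_bulk = Σ fᵢ·δᵢ.
-47.9 = 0.288×(-16.9) + 0.453×δ_B + 0.259×(-61.7)
0.453·δ_B = -47.9 − (-20.848) = -27.052
δ_B = -27.052 / 0.453 = -59.72‰

-59.7‰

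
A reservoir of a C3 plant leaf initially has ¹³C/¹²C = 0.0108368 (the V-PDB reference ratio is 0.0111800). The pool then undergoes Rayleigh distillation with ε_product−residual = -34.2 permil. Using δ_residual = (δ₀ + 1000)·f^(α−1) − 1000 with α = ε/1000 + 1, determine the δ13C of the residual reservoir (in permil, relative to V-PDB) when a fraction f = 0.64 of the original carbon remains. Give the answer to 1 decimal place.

δ₀ = (0.0108368/0.0111800 − 1)×1000 = (0.969302 − 1)×1000 = -30.698 permil
α − 1 = ε/1000 = -0.0342
f^(α−1) = 0.64^(-0.0342) = 1.015380
δ_res = (-30.698 + 1000) × 1.015380 − 1000 = 984.210 − 1000 = -15.79 permil

-15.8 permil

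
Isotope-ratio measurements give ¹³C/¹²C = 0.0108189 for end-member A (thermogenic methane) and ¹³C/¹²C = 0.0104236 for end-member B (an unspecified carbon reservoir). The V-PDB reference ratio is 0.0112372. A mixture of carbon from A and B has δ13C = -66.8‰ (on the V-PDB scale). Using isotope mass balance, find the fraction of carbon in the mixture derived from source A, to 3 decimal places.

0.159

δ_A = (0.0108189/0.0112372 − 1)×1000 = (0.962775 − 1)×1000 = -37.225‰
δ_B = (0.0104236/0.0112372 − 1)×1000 = (0.927598 − 1)×1000 = -72.402‰
f_A = (δ_mix − δ_B)/(δ_A − δ_B) = (-66.8 − (-72.402))/(-37.225 − (-72.402))
f_A = 5.602 / 35.178 = 0.1593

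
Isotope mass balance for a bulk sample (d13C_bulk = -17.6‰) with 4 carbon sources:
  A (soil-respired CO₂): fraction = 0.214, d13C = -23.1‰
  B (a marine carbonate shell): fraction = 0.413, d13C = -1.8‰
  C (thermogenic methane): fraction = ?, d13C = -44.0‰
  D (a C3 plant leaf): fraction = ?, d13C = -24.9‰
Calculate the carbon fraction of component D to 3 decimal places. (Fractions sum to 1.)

0.236

Let f_D and f_C be the unknown fractions; fractions sum to 1 so f_D + f_C = 0.373.
Mass balance: Σ fᵢ·δᵢ = δ_bulk ⇒ f_D·(-24.9) + f_C·(-44.0) = -17.6 − (-5.687) = -11.913
Substitute f_C = 0.373 − f_D:
f_D·(-24.9 − -44.0) = -11.913 − 0.373×(-44.0) = 4.499
f_D = 4.499 / 19.1 = 0.2355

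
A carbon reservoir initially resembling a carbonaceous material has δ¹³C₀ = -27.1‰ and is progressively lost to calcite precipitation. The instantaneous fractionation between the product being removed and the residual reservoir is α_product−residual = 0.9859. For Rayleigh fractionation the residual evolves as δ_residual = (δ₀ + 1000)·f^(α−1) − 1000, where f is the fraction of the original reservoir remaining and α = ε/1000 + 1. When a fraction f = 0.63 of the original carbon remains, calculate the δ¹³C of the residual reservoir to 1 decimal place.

-20.7‰

Rayleigh residual: δ_res = (δ₀ + 1000)·f^(α−1) − 1000
α − 1 = -0.01410
f^(α−1) = 0.63^(-0.01410) = 1.006536
δ_res = (-27.1 + 1000) × 1.006536 − 1000 = 979.259 − 1000 = -20.74‰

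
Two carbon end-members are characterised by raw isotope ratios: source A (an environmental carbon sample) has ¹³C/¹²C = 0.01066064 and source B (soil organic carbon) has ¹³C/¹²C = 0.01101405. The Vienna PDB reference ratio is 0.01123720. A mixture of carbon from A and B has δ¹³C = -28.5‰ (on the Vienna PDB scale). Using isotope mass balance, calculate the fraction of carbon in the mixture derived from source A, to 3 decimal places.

0.275

δ_A = (0.01066064/0.01123720 − 1)×1000 = (0.948692 − 1)×1000 = -51.308‰
δ_B = (0.01101405/0.01123720 − 1)×1000 = (0.980142 − 1)×1000 = -19.858‰
f_A = (δ_mix − δ_B)/(δ_A − δ_B) = (-28.5 − (-19.858))/(-51.308 − (-19.858))
f_A = -8.642 / -31.450 = 0.2748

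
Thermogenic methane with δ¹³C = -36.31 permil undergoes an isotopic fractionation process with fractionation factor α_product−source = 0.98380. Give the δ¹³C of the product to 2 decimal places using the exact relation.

-51.92 permil

δ_product = (δ_source + 1000)·α − 1000
δ_product = (-36.31 + 1000) × 0.98380 − 1000
δ_product = 948.078 − 1000 = -51.922 permil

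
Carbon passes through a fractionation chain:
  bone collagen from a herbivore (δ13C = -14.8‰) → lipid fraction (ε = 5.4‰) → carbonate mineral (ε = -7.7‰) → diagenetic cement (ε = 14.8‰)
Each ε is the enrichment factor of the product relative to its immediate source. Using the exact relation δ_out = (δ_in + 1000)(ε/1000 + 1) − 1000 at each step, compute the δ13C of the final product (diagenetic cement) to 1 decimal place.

step 1: δ = (-14.80 + 1000)·(5.4/1000 + 1) − 1000 = -9.48‰
step 2: δ = (-9.48 + 1000)·(-7.7/1000 + 1) − 1000 = -17.11‰
step 3: δ = (-17.11 + 1000)·(14.8/1000 + 1) − 1000 = -2.56‰

-2.6‰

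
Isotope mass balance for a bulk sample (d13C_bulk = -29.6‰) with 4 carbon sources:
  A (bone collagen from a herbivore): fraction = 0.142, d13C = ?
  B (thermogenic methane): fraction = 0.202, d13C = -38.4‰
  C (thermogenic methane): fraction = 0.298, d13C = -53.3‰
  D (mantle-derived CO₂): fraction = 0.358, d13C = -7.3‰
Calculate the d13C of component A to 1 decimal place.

Isotope mass balance: δ_bulk = Σ fᵢ·δᵢ.
-29.6 = 0.142×δ_A + 0.202×(-38.4) + 0.298×(-53.3) + 0.358×(-7.3)
0.142·δ_A = -29.6 − (-26.254) = -3.346
δ_A = -3.346 / 0.142 = -23.57‰

-23.6‰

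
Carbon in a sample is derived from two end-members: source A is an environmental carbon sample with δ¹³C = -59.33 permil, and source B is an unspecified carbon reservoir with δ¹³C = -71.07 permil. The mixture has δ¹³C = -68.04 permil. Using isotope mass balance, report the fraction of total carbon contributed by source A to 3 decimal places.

0.258

δ_mix = f_A·δ_A + (1 − f_A)·δ_B  ⇒  f_A = (δ_mix − δ_B)/(δ_A − δ_B)
f_A = (-68.04 − (-71.07)) / (-59.33 − (-71.07))
f_A = 3.03 / 11.74 = 0.2581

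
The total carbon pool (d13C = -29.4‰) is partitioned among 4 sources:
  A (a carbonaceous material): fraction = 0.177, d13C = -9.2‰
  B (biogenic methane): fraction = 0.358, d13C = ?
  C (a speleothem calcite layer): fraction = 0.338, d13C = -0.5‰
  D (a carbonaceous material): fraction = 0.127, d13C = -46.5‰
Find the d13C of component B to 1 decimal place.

-60.6‰

Isotope mass balance: δ_bulk = Σ fᵢ·δᵢ.
-29.4 = 0.177×(-9.2) + 0.358×δ_B + 0.338×(-0.5) + 0.127×(-46.5)
0.358·δ_B = -29.4 − (-7.703) = -21.697
δ_B = -21.697 / 0.358 = -60.61‰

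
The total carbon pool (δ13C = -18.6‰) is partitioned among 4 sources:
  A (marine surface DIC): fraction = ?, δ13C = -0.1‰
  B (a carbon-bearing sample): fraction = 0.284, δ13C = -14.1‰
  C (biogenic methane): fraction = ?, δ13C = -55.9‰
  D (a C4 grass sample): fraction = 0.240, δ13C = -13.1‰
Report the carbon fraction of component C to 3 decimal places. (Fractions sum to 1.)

0.204

Let f_C and f_A be the unknown fractions; fractions sum to 1 so f_C + f_A = 0.476.
Mass balance: Σ fᵢ·δᵢ = δ_bulk ⇒ f_C·(-55.9) + f_A·(-0.1) = -18.6 − (-7.148) = -11.452
Substitute f_A = 0.476 − f_C:
f_C·(-55.9 − -0.1) = -11.452 − 0.476×(-0.1) = -11.404
f_C = -11.404 / -55.8 = 0.2044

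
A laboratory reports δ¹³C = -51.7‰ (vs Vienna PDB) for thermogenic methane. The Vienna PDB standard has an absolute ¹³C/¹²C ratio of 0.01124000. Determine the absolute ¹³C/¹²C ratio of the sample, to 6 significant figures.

0.0106589

R_sample = R_standard × (δ¹³C/1000 + 1)
R_sample = 0.01124000 × (-51.7/1000 + 1) = 0.01124000 × 0.948300
R_sample = 0.0106589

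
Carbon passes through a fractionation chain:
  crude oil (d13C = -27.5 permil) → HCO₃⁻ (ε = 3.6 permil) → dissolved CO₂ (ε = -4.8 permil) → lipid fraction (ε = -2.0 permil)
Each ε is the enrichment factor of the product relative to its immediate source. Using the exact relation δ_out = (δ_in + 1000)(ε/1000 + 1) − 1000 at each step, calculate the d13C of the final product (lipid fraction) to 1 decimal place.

-30.6 permil

step 1: δ = (-27.50 + 1000)·(3.6/1000 + 1) − 1000 = -24.00 permil
step 2: δ = (-24.00 + 1000)·(-4.8/1000 + 1) − 1000 = -28.68 permil
step 3: δ = (-28.68 + 1000)·(-2.0/1000 + 1) − 1000 = -30.63 permil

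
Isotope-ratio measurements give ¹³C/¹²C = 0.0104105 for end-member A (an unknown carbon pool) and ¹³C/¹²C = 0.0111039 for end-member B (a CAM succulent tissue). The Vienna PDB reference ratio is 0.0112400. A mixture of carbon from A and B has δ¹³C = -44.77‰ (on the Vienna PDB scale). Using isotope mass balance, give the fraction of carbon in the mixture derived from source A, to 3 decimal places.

δ_A = (0.0104105/0.0112400 − 1)×1000 = (0.926201 − 1)×1000 = -73.799‰
δ_B = (0.0111039/0.0112400 − 1)×1000 = (0.987891 − 1)×1000 = -12.109‰
f_A = (δ_mix − δ_B)/(δ_A − δ_B) = (-44.77 − (-12.109))/(-73.799 − (-12.109))
f_A = -32.661 / -61.690 = 0.5294

0.529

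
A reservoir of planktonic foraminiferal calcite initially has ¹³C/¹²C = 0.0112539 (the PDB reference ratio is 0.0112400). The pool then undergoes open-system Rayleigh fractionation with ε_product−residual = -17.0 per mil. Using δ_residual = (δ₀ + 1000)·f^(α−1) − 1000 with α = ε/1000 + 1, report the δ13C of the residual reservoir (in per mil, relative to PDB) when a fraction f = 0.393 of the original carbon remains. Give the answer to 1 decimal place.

δ₀ = (0.0112539/0.0112400 − 1)×1000 = (1.001237 − 1)×1000 = 1.237 per mil
α − 1 = ε/1000 = -0.0170
f^(α−1) = 0.393^(-0.0170) = 1.016004
δ_res = (1.237 + 1000) × 1.016004 − 1000 = 1017.260 − 1000 = 17.26 per mil

17.3 per mil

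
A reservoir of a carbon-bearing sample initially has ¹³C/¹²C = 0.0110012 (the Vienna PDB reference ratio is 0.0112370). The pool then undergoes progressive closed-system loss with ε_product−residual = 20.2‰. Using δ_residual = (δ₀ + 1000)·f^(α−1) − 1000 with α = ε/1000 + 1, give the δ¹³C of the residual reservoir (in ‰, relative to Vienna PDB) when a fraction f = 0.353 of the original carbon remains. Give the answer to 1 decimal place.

δ₀ = (0.0110012/0.0112370 − 1)×1000 = (0.979016 − 1)×1000 = -20.984‰
α − 1 = ε/1000 = 0.0202
f^(α−1) = 0.353^(0.0202) = 0.979186
δ_res = (-20.984 + 1000) × 0.979186 − 1000 = 958.638 − 1000 = -41.36‰

-41.4‰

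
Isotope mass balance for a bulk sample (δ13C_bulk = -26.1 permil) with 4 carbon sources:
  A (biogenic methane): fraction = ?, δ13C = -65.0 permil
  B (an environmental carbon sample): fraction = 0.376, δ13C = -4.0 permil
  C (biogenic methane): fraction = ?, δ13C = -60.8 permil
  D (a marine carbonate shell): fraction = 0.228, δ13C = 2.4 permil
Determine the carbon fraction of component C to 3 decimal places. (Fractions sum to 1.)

0.142

Let f_C and f_A be the unknown fractions; fractions sum to 1 so f_C + f_A = 0.396.
Mass balance: Σ fᵢ·δᵢ = δ_bulk ⇒ f_C·(-60.8) + f_A·(-65.0) = -26.1 − (-0.957) = -25.143
Substitute f_A = 0.396 − f_C:
f_C·(-60.8 − -65.0) = -25.143 − 0.396×(-65.0) = 0.597
f_C = 0.597 / 4.2 = 0.1421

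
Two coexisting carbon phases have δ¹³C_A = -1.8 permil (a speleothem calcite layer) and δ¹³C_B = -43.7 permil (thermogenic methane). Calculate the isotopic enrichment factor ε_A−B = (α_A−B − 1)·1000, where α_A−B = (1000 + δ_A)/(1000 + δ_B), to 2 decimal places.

α_A−B = (1000 + -1.8) / (1000 + -43.7) = 998.2 / 956.3 = 1.043815
ε_A−B = (1.043815 − 1) × 1000 = 43.815 permil
(The approximation ε ≈ δ_A − δ_B would give 41.9 permil.)

43.81 permil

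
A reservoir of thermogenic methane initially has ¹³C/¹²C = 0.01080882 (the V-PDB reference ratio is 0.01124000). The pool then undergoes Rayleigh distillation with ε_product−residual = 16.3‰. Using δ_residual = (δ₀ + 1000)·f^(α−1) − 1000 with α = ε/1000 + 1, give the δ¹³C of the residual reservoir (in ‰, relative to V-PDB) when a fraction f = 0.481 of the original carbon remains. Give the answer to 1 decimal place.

δ₀ = (0.01080882/0.01124000 − 1)×1000 = (0.961639 − 1)×1000 = -38.361‰
α − 1 = ε/1000 = 0.0163
f^(α−1) = 0.481^(0.0163) = 0.988141
δ_res = (-38.361 + 1000) × 0.988141 − 1000 = 950.235 − 1000 = -49.77‰

-49.8‰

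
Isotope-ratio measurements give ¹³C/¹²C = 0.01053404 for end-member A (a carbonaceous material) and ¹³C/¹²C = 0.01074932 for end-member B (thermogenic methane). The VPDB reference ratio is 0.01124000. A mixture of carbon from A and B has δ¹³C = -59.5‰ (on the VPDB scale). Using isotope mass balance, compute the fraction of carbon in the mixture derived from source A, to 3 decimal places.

0.827

δ_A = (0.01053404/0.01124000 − 1)×1000 = (0.937192 − 1)×1000 = -62.808‰
δ_B = (0.01074932/0.01124000 − 1)×1000 = (0.956345 − 1)×1000 = -43.655‰
f_A = (δ_mix − δ_B)/(δ_A − δ_B) = (-59.5 − (-43.655))/(-62.808 − (-43.655))
f_A = -15.845 / -19.153 = 0.8273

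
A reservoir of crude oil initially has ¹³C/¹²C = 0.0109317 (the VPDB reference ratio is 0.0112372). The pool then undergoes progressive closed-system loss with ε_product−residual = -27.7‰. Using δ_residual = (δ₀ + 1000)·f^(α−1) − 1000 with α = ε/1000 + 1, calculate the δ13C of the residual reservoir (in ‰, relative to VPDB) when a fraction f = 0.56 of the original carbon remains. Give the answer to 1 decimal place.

δ₀ = (0.0109317/0.0112372 − 1)×1000 = (0.972814 − 1)×1000 = -27.186‰
α − 1 = ε/1000 = -0.0277
f^(α−1) = 0.56^(-0.0277) = 1.016191
δ_res = (-27.186 + 1000) × 1.016191 − 1000 = 988.564 − 1000 = -11.44‰

-11.4‰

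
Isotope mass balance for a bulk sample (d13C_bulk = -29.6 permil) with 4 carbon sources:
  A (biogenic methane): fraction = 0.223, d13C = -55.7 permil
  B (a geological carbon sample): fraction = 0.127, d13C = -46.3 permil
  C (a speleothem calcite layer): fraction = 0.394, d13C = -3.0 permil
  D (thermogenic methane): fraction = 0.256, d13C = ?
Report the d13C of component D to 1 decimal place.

-39.5 permil

Isotope mass balance: δ_bulk = Σ fᵢ·δᵢ.
-29.6 = 0.223×(-55.7) + 0.127×(-46.3) + 0.394×(-3.0) + 0.256×δ_D
0.256·δ_D = -29.6 − (-19.483) = -10.117
δ_D = -10.117 / 0.256 = -39.52 permil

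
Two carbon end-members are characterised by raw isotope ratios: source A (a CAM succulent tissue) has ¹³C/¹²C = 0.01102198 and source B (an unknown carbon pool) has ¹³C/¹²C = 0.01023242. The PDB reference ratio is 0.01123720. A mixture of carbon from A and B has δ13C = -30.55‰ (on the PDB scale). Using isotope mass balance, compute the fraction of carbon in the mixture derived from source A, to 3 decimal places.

0.838

δ_A = (0.01102198/0.01123720 − 1)×1000 = (0.980848 − 1)×1000 = -19.152‰
δ_B = (0.01023242/0.01123720 − 1)×1000 = (0.910584 − 1)×1000 = -89.416‰
f_A = (δ_mix − δ_B)/(δ_A − δ_B) = (-30.55 − (-89.416))/(-19.152 − (-89.416))
f_A = 58.866 / 70.263 = 0.8378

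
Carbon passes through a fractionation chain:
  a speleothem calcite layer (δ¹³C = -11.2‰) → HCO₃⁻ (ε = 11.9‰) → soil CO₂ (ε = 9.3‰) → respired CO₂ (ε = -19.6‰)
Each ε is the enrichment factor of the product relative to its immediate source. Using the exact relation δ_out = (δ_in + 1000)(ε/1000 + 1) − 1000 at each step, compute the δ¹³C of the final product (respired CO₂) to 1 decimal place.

step 1: δ = (-11.20 + 1000)·(11.9/1000 + 1) − 1000 = 0.57‰
step 2: δ = (0.57 + 1000)·(9.3/1000 + 1) − 1000 = 9.87‰
step 3: δ = (9.87 + 1000)·(-19.6/1000 + 1) − 1000 = -9.92‰

-9.9‰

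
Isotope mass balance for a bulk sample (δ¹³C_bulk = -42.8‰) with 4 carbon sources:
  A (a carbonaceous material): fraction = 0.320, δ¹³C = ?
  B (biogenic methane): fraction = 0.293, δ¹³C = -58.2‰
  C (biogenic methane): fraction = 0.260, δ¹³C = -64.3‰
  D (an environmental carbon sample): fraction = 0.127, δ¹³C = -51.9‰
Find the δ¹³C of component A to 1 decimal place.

-7.6‰

Isotope mass balance: δ_bulk = Σ fᵢ·δᵢ.
-42.8 = 0.320×δ_A + 0.293×(-58.2) + 0.260×(-64.3) + 0.127×(-51.9)
0.320·δ_A = -42.8 − (-40.362) = -2.438
δ_A = -2.438 / 0.320 = -7.62‰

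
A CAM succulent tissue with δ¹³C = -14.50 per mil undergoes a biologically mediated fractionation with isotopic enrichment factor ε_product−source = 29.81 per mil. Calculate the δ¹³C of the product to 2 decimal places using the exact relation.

14.88 per mil

Exactly, δ_product = (δ_source + 1000)·(ε/1000 + 1) − 1000.
δ_product = (-14.50 + 1000) × (29.81/1000 + 1) − 1000
δ_product = 14.878 per mil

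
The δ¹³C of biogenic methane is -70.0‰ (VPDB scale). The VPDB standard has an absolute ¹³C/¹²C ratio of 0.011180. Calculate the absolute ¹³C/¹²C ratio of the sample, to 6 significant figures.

R_sample = R_standard × (δ¹³C/1000 + 1)
R_sample = 0.011180 × (-70.0/1000 + 1) = 0.011180 × 0.930000
R_sample = 0.0103974

0.0103974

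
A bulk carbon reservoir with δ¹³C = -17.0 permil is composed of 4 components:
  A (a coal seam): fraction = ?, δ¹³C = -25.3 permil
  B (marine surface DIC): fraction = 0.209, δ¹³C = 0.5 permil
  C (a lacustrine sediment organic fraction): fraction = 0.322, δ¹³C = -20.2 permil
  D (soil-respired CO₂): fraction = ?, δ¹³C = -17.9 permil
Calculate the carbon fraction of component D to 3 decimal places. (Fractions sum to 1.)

Let f_D and f_A be the unknown fractions; fractions sum to 1 so f_D + f_A = 0.469.
Mass balance: Σ fᵢ·δᵢ = δ_bulk ⇒ f_D·(-17.9) + f_A·(-25.3) = -17.0 − (-6.400) = -10.600
Substitute f_A = 0.469 − f_D:
f_D·(-17.9 − -25.3) = -10.600 − 0.469×(-25.3) = 1.266
f_D = 1.266 / 7.4 = 0.1710

0.171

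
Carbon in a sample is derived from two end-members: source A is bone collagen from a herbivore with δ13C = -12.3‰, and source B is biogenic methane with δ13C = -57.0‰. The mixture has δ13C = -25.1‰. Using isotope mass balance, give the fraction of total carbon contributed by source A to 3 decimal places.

δ_mix = f_A·δ_A + (1 − f_A)·δ_B  ⇒  f_A = (δ_mix − δ_B)/(δ_A − δ_B)
f_A = (-25.1 − (-57.0)) / (-12.3 − (-57.0))
f_A = 31.9 / 44.7 = 0.7136

0.714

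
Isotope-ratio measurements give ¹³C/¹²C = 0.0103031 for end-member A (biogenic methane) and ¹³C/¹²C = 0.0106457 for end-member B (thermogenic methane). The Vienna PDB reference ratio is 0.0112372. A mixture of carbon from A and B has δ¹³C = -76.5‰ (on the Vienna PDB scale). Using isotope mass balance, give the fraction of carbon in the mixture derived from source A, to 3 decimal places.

δ_A = (0.0103031/0.0112372 − 1)×1000 = (0.916874 − 1)×1000 = -83.126‰
δ_B = (0.0106457/0.0112372 − 1)×1000 = (0.947362 − 1)×1000 = -52.638‰
f_A = (δ_mix − δ_B)/(δ_A − δ_B) = (-76.5 − (-52.638))/(-83.126 − (-52.638))
f_A = -23.862 / -30.488 = 0.7827

0.783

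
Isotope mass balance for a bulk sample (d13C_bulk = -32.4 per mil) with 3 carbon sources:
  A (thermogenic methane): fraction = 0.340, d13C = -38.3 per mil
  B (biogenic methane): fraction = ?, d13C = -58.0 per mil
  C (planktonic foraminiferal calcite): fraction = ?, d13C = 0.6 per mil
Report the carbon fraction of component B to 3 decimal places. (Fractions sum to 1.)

Let f_B and f_C be the unknown fractions; fractions sum to 1 so f_B + f_C = 0.660.
Mass balance: Σ fᵢ·δᵢ = δ_bulk ⇒ f_B·(-58.0) + f_C·(0.6) = -32.4 − (-13.022) = -19.378
Substitute f_C = 0.660 − f_B:
f_B·(-58.0 − 0.6) = -19.378 − 0.660×(0.6) = -19.774
f_B = -19.774 / -58.6 = 0.3374

0.337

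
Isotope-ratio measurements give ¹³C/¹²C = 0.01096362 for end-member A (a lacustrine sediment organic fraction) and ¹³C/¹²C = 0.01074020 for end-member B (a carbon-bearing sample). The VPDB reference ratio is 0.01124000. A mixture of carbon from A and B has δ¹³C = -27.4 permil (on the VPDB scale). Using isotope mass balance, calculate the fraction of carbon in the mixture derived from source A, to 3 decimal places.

0.859

δ_A = (0.01096362/0.01124000 − 1)×1000 = (0.975411 − 1)×1000 = -24.589 permil
δ_B = (0.01074020/0.01124000 − 1)×1000 = (0.955534 − 1)×1000 = -44.466 permil
f_A = (δ_mix − δ_B)/(δ_A − δ_B) = (-27.4 − (-44.466))/(-24.589 − (-44.466))
f_A = 17.066 / 19.877 = 0.8586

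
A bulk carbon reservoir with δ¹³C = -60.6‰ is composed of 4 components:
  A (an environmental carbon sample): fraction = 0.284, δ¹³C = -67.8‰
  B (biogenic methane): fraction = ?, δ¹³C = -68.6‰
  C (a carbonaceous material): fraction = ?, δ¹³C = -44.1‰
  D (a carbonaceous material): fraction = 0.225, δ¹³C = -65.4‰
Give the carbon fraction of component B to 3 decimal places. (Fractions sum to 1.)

0.203

Let f_B and f_C be the unknown fractions; fractions sum to 1 so f_B + f_C = 0.491.
Mass balance: Σ fᵢ·δᵢ = δ_bulk ⇒ f_B·(-68.6) + f_C·(-44.1) = -60.6 − (-33.970) = -26.630
Substitute f_C = 0.491 − f_B:
f_B·(-68.6 − -44.1) = -26.630 − 0.491×(-44.1) = -4.977
f_B = -4.977 / -24.5 = 0.2031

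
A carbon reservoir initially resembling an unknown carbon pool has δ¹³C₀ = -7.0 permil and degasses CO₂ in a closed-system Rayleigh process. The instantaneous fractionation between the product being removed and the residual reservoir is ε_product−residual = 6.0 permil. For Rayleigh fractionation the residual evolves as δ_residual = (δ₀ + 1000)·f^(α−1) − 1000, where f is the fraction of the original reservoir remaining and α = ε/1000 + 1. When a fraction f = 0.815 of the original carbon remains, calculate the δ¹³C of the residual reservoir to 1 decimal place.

-8.2 permil

Rayleigh residual: δ_res = (δ₀ + 1000)·f^(α−1) − 1000
α = ε/1000 + 1 = 1.00600, so α − 1 = 0.00600
f^(α−1) = 0.815^(0.00600) = 0.998773
δ_res = (-7.0 + 1000) × 0.998773 − 1000 = 991.782 − 1000 = -8.22 permil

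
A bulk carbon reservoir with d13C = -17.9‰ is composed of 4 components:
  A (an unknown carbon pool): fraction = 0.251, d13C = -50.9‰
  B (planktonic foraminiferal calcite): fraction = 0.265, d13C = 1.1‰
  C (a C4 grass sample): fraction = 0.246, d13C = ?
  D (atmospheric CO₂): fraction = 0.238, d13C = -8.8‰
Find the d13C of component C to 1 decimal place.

Isotope mass balance: δ_bulk = Σ fᵢ·δᵢ.
-17.9 = 0.251×(-50.9) + 0.265×(1.1) + 0.246×δ_C + 0.238×(-8.8)
0.246·δ_C = -17.9 − (-14.579) = -3.321
δ_C = -3.321 / 0.246 = -13.50‰

-13.5‰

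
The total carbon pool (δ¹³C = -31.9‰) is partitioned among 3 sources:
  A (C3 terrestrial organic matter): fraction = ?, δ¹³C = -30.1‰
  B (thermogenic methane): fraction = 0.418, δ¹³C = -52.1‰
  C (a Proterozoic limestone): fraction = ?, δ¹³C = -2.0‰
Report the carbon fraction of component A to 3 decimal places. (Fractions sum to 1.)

Let f_A and f_C be the unknown fractions; fractions sum to 1 so f_A + f_C = 0.582.
Mass balance: Σ fᵢ·δᵢ = δ_bulk ⇒ f_A·(-30.1) + f_C·(-2.0) = -31.9 − (-21.778) = -10.122
Substitute f_C = 0.582 − f_A:
f_A·(-30.1 − -2.0) = -10.122 − 0.582×(-2.0) = -8.958
f_A = -8.958 / -28.1 = 0.3188

0.319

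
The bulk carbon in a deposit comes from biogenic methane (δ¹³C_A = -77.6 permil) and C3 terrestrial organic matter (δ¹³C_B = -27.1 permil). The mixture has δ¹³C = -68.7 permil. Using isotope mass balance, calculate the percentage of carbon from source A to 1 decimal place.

82.4%

δ_mix = f_A·δ_A + (1 − f_A)·δ_B  ⇒  f_A = (δ_mix − δ_B)/(δ_A − δ_B)
f_A = (-68.7 − (-27.1)) / (-77.6 − (-27.1))
f_A = -41.6 / -50.5 = 0.8238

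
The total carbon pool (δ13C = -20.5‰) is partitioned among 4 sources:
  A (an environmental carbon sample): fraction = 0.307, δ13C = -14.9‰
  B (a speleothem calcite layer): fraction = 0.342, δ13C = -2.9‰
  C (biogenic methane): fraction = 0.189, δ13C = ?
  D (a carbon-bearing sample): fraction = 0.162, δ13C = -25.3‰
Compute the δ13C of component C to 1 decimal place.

Isotope mass balance: δ_bulk = Σ fᵢ·δᵢ.
-20.5 = 0.307×(-14.9) + 0.342×(-2.9) + 0.189×δ_C + 0.162×(-25.3)
0.189·δ_C = -20.5 − (-9.665) = -10.835
δ_C = -10.835 / 0.189 = -57.33‰

-57.3‰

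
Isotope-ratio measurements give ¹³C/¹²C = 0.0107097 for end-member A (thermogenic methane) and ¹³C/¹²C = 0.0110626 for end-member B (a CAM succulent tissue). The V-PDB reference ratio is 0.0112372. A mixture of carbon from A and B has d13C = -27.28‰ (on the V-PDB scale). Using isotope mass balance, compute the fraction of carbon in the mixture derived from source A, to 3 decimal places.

δ_A = (0.0107097/0.0112372 − 1)×1000 = (0.953058 − 1)×1000 = -46.942‰
δ_B = (0.0110626/0.0112372 − 1)×1000 = (0.984462 − 1)×1000 = -15.538‰
f_A = (δ_mix − δ_B)/(δ_A − δ_B) = (-27.28 − (-15.538))/(-46.942 − (-15.538))
f_A = -11.742 / -31.405 = 0.3739

0.374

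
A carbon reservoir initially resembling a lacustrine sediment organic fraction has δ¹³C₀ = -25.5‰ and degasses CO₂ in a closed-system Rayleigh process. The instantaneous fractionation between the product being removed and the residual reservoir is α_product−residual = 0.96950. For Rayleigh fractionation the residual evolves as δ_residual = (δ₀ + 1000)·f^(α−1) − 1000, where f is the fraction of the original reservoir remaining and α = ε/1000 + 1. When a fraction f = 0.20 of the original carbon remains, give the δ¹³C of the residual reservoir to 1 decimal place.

23.5‰

Rayleigh residual: δ_res = (δ₀ + 1000)·f^(α−1) − 1000
α − 1 = -0.03050
f^(α−1) = 0.20^(-0.03050) = 1.050313
δ_res = (-25.5 + 1000) × 1.050313 − 1000 = 1023.530 − 1000 = 23.53‰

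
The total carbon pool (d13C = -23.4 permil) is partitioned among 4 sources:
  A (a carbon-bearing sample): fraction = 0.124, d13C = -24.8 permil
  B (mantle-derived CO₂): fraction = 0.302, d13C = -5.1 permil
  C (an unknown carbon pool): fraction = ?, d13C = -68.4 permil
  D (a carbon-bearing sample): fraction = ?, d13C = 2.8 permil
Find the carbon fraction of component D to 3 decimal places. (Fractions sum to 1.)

Let f_D and f_C be the unknown fractions; fractions sum to 1 so f_D + f_C = 0.574.
Mass balance: Σ fᵢ·δᵢ = δ_bulk ⇒ f_D·(2.8) + f_C·(-68.4) = -23.4 − (-4.615) = -18.785
Substitute f_C = 0.574 − f_D:
f_D·(2.8 − -68.4) = -18.785 − 0.574×(-68.4) = 20.477
f_D = 20.477 / 71.2 = 0.2876

0.288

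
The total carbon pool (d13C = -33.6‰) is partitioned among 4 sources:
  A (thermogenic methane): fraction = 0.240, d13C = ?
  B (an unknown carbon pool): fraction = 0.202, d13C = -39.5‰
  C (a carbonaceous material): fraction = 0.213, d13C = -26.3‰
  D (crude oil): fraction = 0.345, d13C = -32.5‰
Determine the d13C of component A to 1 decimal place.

-36.7‰

Isotope mass balance: δ_bulk = Σ fᵢ·δᵢ.
-33.6 = 0.240×δ_A + 0.202×(-39.5) + 0.213×(-26.3) + 0.345×(-32.5)
0.240·δ_A = -33.6 − (-24.793) = -8.807
δ_A = -8.807 / 0.240 = -36.69‰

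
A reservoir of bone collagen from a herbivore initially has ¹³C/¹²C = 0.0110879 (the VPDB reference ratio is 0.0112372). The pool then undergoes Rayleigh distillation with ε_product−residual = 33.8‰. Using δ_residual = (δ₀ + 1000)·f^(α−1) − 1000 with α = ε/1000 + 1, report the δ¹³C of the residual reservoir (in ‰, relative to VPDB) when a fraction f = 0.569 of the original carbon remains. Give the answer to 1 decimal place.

δ₀ = (0.0110879/0.0112372 − 1)×1000 = (0.986714 − 1)×1000 = -13.286‰
α − 1 = ε/1000 = 0.0338
f^(α−1) = 0.569^(0.0338) = 0.981122
δ_res = (-13.286 + 1000) × 0.981122 − 1000 = 968.086 − 1000 = -31.91‰

-31.9‰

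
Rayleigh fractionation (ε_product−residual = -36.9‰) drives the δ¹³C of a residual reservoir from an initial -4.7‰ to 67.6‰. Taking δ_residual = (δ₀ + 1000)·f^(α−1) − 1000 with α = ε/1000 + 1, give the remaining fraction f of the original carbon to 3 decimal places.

0.150

α − 1 = ε/1000 = -0.0369
(δ_res + 1000)/(δ₀ + 1000) = (67.6 + 1000)/(-4.7 + 1000) = 1067.6/995.3 = 1.072641
f = 1.072641^(1/-0.0369) = exp(ln(1.072641)/-0.0369) = exp(0.07012/-0.0369)
f = exp(-1.9004) = 0.1495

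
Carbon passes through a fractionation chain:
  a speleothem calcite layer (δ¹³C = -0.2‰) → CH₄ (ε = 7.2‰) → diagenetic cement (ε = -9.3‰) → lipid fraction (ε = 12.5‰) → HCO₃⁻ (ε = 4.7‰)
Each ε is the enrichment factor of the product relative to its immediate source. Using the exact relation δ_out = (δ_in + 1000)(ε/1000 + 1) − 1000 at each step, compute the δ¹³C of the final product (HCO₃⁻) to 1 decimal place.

14.9‰

step 1: δ = (-0.20 + 1000)·(7.2/1000 + 1) − 1000 = 7.00‰
step 2: δ = (7.00 + 1000)·(-9.3/1000 + 1) − 1000 = -2.37‰
step 3: δ = (-2.37 + 1000)·(12.5/1000 + 1) − 1000 = 10.10‰
step 4: δ = (10.10 + 1000)·(4.7/1000 + 1) − 1000 = 14.85‰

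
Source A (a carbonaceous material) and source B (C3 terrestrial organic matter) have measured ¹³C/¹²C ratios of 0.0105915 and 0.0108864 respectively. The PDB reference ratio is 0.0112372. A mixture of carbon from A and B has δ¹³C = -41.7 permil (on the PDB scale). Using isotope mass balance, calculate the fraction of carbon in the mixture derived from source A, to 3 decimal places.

δ_A = (0.0105915/0.0112372 − 1)×1000 = (0.942539 − 1)×1000 = -57.461 permil
δ_B = (0.0108864/0.0112372 − 1)×1000 = (0.968782 − 1)×1000 = -31.218 permil
f_A = (δ_mix − δ_B)/(δ_A − δ_B) = (-41.7 − (-31.218))/(-57.461 − (-31.218))
f_A = -10.482 / -26.243 = 0.3994

0.399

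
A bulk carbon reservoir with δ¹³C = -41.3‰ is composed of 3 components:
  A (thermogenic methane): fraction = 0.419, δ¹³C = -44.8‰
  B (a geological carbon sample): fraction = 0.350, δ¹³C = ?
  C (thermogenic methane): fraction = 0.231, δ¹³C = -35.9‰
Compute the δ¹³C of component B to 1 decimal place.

-40.7‰

Isotope mass balance: δ_bulk = Σ fᵢ·δᵢ.
-41.3 = 0.419×(-44.8) + 0.350×δ_B + 0.231×(-35.9)
0.350·δ_B = -41.3 − (-27.064) = -14.236
δ_B = -14.236 / 0.350 = -40.67‰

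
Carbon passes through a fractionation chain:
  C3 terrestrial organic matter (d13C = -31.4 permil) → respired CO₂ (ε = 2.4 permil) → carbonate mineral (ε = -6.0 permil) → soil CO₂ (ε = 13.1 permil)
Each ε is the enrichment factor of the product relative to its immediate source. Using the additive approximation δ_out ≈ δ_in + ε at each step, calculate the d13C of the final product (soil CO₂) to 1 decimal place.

-21.9 permil

step 1: δ ≈ -31.4 + (2.4) = -29.0 permil
step 2: δ ≈ -29.0 + (-6.0) = -35.0 permil
step 3: δ ≈ -35.0 + (13.1) = -21.9 permil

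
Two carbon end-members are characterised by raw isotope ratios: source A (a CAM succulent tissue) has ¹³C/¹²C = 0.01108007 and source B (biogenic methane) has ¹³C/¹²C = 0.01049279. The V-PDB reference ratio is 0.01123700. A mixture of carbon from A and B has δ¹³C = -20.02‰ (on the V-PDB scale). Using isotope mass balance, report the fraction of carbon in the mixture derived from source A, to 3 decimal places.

0.884

δ_A = (0.01108007/0.01123700 − 1)×1000 = (0.986035 − 1)×1000 = -13.965‰
δ_B = (0.01049279/0.01123700 − 1)×1000 = (0.933771 − 1)×1000 = -66.229‰
f_A = (δ_mix − δ_B)/(δ_A − δ_B) = (-20.02 − (-66.229))/(-13.965 − (-66.229))
f_A = 46.209 / 52.263 = 0.8842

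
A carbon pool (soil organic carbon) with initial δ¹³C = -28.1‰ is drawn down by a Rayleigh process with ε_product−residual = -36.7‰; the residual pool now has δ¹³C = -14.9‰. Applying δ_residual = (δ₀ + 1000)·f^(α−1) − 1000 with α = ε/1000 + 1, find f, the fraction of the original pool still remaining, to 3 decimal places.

0.692

α − 1 = ε/1000 = -0.0367
(δ_res + 1000)/(δ₀ + 1000) = (-14.9 + 1000)/(-28.1 + 1000) = 985.1/971.9 = 1.013582
f = 1.013582^(1/-0.0367) = exp(ln(1.013582)/-0.0367) = exp(0.01349/-0.0367)
f = exp(-0.3676) = 0.6924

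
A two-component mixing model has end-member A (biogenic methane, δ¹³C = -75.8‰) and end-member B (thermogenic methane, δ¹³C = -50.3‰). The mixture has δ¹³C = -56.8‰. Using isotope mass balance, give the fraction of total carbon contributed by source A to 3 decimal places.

0.255

δ_mix = f_A·δ_A + (1 − f_A)·δ_B  ⇒  f_A = (δ_mix − δ_B)/(δ_A − δ_B)
f_A = (-56.8 − (-50.3)) / (-75.8 − (-50.3))
f_A = -6.5 / -25.5 = 0.2549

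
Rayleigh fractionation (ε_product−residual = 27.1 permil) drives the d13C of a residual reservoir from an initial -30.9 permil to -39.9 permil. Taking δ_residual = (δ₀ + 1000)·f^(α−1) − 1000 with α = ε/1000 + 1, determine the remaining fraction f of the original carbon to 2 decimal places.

α − 1 = ε/1000 = 0.0271
(δ_res + 1000)/(δ₀ + 1000) = (-39.9 + 1000)/(-30.9 + 1000) = 960.1/969.1 = 0.990713
f = 0.990713^(1/0.0271) = exp(ln(0.990713)/0.0271) = exp(-0.00933/0.0271)
f = exp(-0.3443) = 0.7087

0.71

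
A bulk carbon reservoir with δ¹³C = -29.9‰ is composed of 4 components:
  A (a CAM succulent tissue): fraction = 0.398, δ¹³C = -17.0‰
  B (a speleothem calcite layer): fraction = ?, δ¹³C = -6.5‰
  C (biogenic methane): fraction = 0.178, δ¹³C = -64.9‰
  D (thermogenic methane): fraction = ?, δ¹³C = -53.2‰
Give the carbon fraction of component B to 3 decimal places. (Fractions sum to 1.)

0.235

Let f_B and f_D be the unknown fractions; fractions sum to 1 so f_B + f_D = 0.424.
Mass balance: Σ fᵢ·δᵢ = δ_bulk ⇒ f_B·(-6.5) + f_D·(-53.2) = -29.9 − (-18.318) = -11.582
Substitute f_D = 0.424 − f_B:
f_B·(-6.5 − -53.2) = -11.582 − 0.424×(-53.2) = 10.975
f_B = 10.975 / 46.7 = 0.2350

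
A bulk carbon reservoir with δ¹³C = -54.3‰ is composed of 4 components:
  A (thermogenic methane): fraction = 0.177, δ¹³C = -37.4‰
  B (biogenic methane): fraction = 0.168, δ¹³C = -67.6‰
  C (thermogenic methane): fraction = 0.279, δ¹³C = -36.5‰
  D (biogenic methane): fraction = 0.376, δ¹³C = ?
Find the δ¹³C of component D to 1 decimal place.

-69.5‰

Isotope mass balance: δ_bulk = Σ fᵢ·δᵢ.
-54.3 = 0.177×(-37.4) + 0.168×(-67.6) + 0.279×(-36.5) + 0.376×δ_D
0.376·δ_D = -54.3 − (-28.160) = -26.140
δ_D = -26.140 / 0.376 = -69.52‰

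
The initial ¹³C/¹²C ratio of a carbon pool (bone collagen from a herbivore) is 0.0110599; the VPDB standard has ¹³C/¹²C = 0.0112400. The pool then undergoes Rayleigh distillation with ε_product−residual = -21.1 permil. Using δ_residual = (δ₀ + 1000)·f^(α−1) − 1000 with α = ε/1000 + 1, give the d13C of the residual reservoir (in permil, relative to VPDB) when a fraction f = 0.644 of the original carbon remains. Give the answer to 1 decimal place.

δ₀ = (0.0110599/0.0112400 − 1)×1000 = (0.983977 − 1)×1000 = -16.023 permil
α − 1 = ε/1000 = -0.0211
f^(α−1) = 0.644^(-0.0211) = 1.009328
δ_res = (-16.023 + 1000) × 1.009328 − 1000 = 993.156 − 1000 = -6.84 permil

-6.8 permil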